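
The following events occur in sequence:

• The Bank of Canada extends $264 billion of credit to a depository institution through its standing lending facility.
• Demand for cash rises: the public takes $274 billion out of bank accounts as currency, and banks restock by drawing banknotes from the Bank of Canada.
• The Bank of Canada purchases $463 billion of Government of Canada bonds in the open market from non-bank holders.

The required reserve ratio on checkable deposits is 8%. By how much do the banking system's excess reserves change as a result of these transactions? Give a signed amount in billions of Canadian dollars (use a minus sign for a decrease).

Discount-window loan $264 billion: reserves +$264B, deposits 0.
Currency withdrawal $274 billion: reserves −$274B, deposits −$274B.
Asset purchase (from non-banks) $463 billion: reserves +$463B, deposits +$463B.
Totals: Δreserves = +$453B, Δdeposits = +$189B.
Δrequired reserves = 8% × +$189B = +$15.12B.
Δexcess reserves = Δreserves − Δrequired = +$453B − (+$15.12B) = +$437.88 billion.

+$437.88 billion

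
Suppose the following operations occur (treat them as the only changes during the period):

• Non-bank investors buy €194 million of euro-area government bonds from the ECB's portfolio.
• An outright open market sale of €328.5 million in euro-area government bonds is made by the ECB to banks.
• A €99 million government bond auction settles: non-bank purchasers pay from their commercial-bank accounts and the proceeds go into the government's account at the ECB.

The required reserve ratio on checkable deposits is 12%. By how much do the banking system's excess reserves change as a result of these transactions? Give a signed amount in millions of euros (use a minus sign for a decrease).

Asset sale (to non-banks) €194 million: reserves −€194M, deposits −€194M.
OMO sale (to banks) €328.5 million: reserves −€328.5M, deposits 0.
Government account inflow €99 million: reserves −€99M, deposits −€99M.
Totals: Δreserves = −€621.5M, Δdeposits = −€293M.
Δrequired reserves = 12% × −€293M = −€35.16M.
Δexcess reserves = Δreserves − Δrequired = −€621.5M − (−€35.16M) = -€586.34 million.

-€586.34 million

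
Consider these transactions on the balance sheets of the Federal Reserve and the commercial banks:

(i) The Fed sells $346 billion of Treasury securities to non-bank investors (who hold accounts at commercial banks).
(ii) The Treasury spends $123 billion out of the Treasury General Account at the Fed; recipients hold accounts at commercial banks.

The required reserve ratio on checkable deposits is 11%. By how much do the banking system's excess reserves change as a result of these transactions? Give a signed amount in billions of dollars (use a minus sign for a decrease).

Asset sale (to non-banks) $346 billion: reserves −$346B, deposits −$346B.
Government spending $123 billion: reserves +$123B, deposits +$123B.
Totals: Δreserves = −$223B, Δdeposits = −$223B.
Δrequired reserves = 11% × −$223B = −$24.53B.
Δexcess reserves = Δreserves − Δrequired = −$223B − (−$24.53B) = -$198.47 billion.

-$198.47 billion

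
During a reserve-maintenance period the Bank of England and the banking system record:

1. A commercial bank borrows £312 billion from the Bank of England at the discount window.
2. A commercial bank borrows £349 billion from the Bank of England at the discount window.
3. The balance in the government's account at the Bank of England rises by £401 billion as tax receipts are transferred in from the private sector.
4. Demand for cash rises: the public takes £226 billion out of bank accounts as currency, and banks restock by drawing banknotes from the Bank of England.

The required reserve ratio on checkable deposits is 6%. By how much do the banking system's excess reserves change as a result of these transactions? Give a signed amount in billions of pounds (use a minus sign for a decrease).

Discount-window loan £312 billion: reserves +£312B, deposits 0.
Discount-window loan £349 billion: reserves +£349B, deposits 0.
Government account inflow £401 billion: reserves −£401B, deposits −£401B.
Currency withdrawal £226 billion: reserves −£226B, deposits −£226B.
Totals: Δreserves = +£34B, Δdeposits = −£627B.
Δrequired reserves = 6% × −£627B = −£37.62B.
Δexcess reserves = Δreserves − Δrequired = +£34B − (−£37.62B) = +£71.62 billion.

+£71.62 billion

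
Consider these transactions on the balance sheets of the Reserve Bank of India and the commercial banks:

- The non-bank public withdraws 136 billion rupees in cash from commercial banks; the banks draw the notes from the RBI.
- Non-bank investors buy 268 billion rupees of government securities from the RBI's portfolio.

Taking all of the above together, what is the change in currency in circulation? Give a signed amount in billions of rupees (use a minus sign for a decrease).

RBI balance sheet:
  Assets:      Securities −268B
  Liabilities: Bank reserves −404B, Currency in circulation +136B
Commercial banking system:
  Assets:      Reserves at CB −404B
  Liabilities: Checkable deposits −404B
So the change in currency in circulation is +136 billion.

+136 billion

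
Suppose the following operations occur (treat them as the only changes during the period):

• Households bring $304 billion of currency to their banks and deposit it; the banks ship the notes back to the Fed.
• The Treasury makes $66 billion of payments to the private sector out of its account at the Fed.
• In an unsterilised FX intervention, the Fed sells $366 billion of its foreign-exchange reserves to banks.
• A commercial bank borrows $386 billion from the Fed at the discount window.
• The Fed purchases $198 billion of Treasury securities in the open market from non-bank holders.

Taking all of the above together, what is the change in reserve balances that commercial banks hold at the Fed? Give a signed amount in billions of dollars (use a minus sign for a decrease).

Fed balance sheet:
  Assets:      Securities +$198B, Loans to banks +$386B, Foreign assets −$366B
  Liabilities: Bank reserves +$588B, Currency in circulation −$304B, Government deposits −$66B
Commercial banking system:
  Assets:      Reserves at CB +$588B, Foreign assets +$366B
  Liabilities: Checkable deposits +$568B, Borrowings from CB +$386B
So the change in reserve balances that commercial banks hold at the Fed is +$588 billion.

+$588 billion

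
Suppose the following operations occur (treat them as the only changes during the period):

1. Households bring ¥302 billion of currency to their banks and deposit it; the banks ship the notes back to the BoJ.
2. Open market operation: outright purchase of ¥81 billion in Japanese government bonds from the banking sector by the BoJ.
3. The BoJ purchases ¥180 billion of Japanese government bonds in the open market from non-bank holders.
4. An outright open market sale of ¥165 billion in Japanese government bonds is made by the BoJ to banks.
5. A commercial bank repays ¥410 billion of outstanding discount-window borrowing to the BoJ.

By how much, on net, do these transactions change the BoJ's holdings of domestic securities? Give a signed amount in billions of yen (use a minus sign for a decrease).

BoJ balance sheet:
  Assets:      Securities +¥96B, Loans to banks −¥410B
  Liabilities: Bank reserves −¥12B, Currency in circulation −¥302B
Commercial banking system:
  Assets:      Reserves at CB −¥12B, Securities +¥84B
  Liabilities: Checkable deposits +¥482B, Borrowings from CB −¥410B
So the change in the BoJ's holdings of domestic securities is +¥96 billion.

+¥96 billion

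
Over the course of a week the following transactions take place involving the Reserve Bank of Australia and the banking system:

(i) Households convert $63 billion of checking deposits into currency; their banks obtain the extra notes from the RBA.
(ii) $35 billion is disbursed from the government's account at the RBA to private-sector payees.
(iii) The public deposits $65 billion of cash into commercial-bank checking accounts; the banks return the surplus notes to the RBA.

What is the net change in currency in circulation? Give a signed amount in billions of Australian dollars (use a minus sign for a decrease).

-$2 billion

Currency withdrawal $63 billion: notes leave the central bank → +$63B.
Government spending $35 billion: no currency enters or leaves circulation → 0.
Currency deposit $65 billion: notes return to the central bank → −$65B.
Net: 63 + 0 − 65 = -$2 billion.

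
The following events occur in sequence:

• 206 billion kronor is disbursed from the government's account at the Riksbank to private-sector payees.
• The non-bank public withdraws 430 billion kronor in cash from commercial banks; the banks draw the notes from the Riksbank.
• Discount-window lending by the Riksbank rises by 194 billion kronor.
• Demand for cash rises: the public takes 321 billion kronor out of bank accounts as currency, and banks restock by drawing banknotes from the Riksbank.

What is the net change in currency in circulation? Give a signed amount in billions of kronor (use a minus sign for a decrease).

+751 billion

Government spending 206 billion kronor: no currency enters or leaves circulation → 0.
Currency withdrawal 430 billion kronor: notes leave the central bank → +430B.
Discount-window loan 194 billion kronor: no currency enters or leaves circulation → 0.
Currency withdrawal 321 billion kronor: notes leave the central bank → +321B.
Net: 0 + 430 + 0 + 321 = +751 billion.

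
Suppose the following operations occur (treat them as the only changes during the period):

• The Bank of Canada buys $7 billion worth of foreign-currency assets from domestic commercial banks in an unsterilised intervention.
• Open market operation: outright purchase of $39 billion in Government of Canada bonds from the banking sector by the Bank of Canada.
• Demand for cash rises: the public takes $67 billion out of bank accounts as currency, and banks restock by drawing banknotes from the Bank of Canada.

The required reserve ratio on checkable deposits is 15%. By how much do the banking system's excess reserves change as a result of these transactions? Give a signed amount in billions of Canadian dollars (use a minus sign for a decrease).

-$10.95 billion

FX purchase $7 billion: reserves +$7B, deposits 0.
OMO purchase (from banks) $39 billion: reserves +$39B, deposits 0.
Currency withdrawal $67 billion: reserves −$67B, deposits −$67B.
Totals: Δreserves = −$21B, Δdeposits = −$67B.
Δrequired reserves = 15% × −$67B = −$10.05B.
Δexcess reserves = Δreserves − Δrequired = −$21B − (−$10.05B) = -$10.95 billion.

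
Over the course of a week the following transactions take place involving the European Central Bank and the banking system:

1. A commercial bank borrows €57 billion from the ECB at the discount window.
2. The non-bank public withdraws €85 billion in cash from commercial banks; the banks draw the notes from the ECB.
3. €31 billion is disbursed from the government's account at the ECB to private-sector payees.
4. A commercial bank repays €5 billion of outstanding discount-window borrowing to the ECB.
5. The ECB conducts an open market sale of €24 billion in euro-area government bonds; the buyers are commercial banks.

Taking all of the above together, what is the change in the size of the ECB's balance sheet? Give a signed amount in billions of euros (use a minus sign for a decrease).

+€28 billion

Discount-window loan €57 billion: an ECB asset is acquired → +€57B.
Currency withdrawal €85 billion: only the composition of liabilities changes → 0.
Government spending €31 billion: only the composition of liabilities changes → 0.
Discount-window repayment €5 billion: an ECB asset is shed → −€5B.
OMO sale (to banks) €24 billion: an ECB asset is shed → −€24B.
Net: 57 + 0 + 0 − 5 − 24 = +€28 billion.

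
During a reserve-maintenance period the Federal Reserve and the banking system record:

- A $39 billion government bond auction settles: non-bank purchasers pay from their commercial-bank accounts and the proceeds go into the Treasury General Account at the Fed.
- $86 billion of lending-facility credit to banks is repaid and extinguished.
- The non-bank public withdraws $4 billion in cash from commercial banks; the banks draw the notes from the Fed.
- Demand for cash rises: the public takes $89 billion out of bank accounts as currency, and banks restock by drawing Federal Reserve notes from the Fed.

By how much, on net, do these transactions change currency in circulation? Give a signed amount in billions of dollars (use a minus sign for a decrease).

+$93 billion

Government account inflow $39 billion: no currency enters or leaves circulation → 0.
Discount-window repayment $86 billion: no currency enters or leaves circulation → 0.
Currency withdrawal $4 billion: notes leave the central bank → +$4B.
Currency withdrawal $89 billion: notes leave the central bank → +$89B.
Net: 0 + 0 + 4 + 89 = +$93 billion.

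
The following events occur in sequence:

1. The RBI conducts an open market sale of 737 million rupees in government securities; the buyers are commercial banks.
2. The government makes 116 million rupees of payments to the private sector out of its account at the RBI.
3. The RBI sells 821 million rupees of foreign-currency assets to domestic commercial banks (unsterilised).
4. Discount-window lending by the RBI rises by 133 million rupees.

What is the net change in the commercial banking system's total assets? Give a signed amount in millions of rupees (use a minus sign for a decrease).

+249 million

OMO sale (to banks) 737 million rupees: just an asset swap on bank balance sheets → 0.
Government spending 116 million rupees: bank balance sheets expand → +116M.
FX sale 821 million rupees: just an asset swap on bank balance sheets → 0.
Discount-window loan 133 million rupees: bank balance sheets expand → +133M.
Net: 0 + 116 + 0 + 133 = +249 million.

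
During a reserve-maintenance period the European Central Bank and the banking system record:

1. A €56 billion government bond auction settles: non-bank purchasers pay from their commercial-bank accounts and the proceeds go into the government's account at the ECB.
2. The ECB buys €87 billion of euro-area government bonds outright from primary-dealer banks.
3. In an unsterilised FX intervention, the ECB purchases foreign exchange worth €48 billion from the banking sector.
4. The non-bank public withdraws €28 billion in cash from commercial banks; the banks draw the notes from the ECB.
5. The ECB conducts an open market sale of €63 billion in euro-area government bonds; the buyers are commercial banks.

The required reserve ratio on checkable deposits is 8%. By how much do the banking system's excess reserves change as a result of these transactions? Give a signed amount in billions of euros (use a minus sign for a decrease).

-€5.28 billion

Government account inflow €56 billion: reserves −€56B, deposits −€56B.
OMO purchase (from banks) €87 billion: reserves +€87B, deposits 0.
FX purchase €48 billion: reserves +€48B, deposits 0.
Currency withdrawal €28 billion: reserves −€28B, deposits −€28B.
OMO sale (to banks) €63 billion: reserves −€63B, deposits 0.
Totals: Δreserves = −€12B, Δdeposits = −€84B.
Δrequired reserves = 8% × −€84B = −€6.72B.
Δexcess reserves = Δreserves − Δrequired = −€12B − (−€6.72B) = -€5.28 billion.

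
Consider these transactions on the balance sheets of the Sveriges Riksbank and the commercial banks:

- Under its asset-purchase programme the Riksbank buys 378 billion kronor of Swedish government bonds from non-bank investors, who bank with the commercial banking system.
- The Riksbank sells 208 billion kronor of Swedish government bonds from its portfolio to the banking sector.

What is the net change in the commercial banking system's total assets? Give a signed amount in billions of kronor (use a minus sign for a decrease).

Asset purchase (from non-banks) 378 billion kronor: bank balance sheets expand → +378B.
OMO sale (to banks) 208 billion kronor: just an asset swap on bank balance sheets → 0.
Net: 378 + 0 = +378 billion.

+378 billion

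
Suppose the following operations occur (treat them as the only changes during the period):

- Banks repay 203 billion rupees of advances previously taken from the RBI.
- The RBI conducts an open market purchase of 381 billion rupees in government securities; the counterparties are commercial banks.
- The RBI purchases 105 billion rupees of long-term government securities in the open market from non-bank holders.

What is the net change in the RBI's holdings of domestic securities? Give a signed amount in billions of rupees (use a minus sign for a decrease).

+486 billion

Discount-window repayment 203 billion rupees: the RBI's securities portfolio is untouched → 0.
OMO purchase (from banks) 381 billion rupees: securities added to the RBI's portfolio → +381B.
Asset purchase (from non-banks) 105 billion rupees: securities added to the RBI's portfolio → +105B.
Net: 0 + 381 + 105 = +486 billion.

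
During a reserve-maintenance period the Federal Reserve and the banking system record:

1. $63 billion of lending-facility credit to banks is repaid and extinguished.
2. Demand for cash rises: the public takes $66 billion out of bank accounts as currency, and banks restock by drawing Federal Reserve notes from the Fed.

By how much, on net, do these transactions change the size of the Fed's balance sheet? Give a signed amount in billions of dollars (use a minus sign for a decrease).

Fed balance sheet:
  Assets:      Loans to banks −$63B
  Liabilities: Bank reserves −$129B, Currency in circulation +$66B
Commercial banking system:
  Assets:      Reserves at CB −$129B
  Liabilities: Checkable deposits −$66B, Borrowings from CB −$63B
Change in total Fed assets = -$63 billion.

-$63 billion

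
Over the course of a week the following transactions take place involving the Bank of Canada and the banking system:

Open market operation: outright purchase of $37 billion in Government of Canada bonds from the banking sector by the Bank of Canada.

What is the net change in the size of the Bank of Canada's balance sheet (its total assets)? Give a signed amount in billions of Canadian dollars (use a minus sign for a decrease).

+$37 billion

Bank of Canada balance sheet:
  Assets:      Securities +$37B
  Liabilities: Bank reserves +$37B
Commercial banking system:
  Assets:      Reserves at CB +$37B, Securities −$37B
  Liabilities: no change
Change in total Bank of Canada assets = +$37 billion.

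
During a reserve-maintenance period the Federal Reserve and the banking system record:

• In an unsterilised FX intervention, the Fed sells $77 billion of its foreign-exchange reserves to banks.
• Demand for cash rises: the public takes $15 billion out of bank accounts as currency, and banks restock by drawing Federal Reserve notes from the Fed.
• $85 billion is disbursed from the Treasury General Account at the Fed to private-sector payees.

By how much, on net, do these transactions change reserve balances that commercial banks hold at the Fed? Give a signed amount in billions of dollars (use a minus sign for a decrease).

FX sale $77 billion: the buying banks pay out of their reserve balances → −$77B.
Currency withdrawal $15 billion: banks swap reserves for currency → −$15B.
Government spending $85 billion: government payments flow into bank reserve accounts → +$85B.
Net: −77 − 15 + 85 = -$7 billion.

-$7 billion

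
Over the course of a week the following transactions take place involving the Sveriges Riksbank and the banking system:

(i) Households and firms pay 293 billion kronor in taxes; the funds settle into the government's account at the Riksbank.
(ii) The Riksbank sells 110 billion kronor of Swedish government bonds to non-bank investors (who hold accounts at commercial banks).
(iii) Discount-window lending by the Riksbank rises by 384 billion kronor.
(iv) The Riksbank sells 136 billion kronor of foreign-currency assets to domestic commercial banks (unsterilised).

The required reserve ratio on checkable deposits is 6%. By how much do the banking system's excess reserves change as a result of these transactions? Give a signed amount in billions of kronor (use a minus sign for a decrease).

Government account inflow 293 billion kronor: reserves −293B, deposits −293B.
Asset sale (to non-banks) 110 billion kronor: reserves −110B, deposits −110B.
Discount-window loan 384 billion kronor: reserves +384B, deposits 0.
FX sale 136 billion kronor: reserves −136B, deposits 0.
Totals: Δreserves = −155B, Δdeposits = −403B.
Δrequired reserves = 6% × −403B = −24.18B.
Δexcess reserves = Δreserves − Δrequired = −155B − (−24.18B) = -130.82 billion.

-130.82 billion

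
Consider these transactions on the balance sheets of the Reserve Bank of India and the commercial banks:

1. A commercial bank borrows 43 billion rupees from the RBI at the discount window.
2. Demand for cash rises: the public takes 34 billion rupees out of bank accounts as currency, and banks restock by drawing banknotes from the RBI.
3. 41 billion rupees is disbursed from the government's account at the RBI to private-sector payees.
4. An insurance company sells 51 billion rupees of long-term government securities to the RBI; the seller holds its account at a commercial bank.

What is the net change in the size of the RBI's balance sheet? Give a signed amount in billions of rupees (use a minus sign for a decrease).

RBI balance sheet:
  Assets:      Securities +51B, Loans to banks +43B
  Liabilities: Bank reserves +101B, Currency in circulation +34B, Government deposits −41B
Commercial banking system:
  Assets:      Reserves at CB +101B
  Liabilities: Checkable deposits +58B, Borrowings from CB +43B
Change in total RBI assets = +94 billion.

+94 billion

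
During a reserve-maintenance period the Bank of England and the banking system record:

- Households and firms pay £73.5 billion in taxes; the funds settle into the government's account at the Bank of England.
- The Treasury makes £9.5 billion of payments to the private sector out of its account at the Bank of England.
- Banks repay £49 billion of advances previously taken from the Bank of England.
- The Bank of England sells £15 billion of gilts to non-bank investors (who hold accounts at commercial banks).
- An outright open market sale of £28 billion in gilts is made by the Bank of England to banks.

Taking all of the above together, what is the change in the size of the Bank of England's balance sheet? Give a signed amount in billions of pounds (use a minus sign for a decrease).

Bank of England balance sheet:
  Assets:      Securities −£43B, Loans to banks −£49B
  Liabilities: Bank reserves −£156B, Government deposits +£64B
Change in total Bank of England assets = -£92 billion.

-£92 billion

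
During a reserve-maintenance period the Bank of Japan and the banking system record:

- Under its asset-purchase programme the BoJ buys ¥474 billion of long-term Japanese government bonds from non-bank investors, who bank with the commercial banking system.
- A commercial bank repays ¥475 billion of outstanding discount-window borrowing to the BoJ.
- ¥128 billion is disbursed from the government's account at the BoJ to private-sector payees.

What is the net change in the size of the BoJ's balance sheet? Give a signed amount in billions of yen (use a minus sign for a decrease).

-¥1 billion

BoJ balance sheet:
  Assets:      Securities +¥474B, Loans to banks −¥475B
  Liabilities: Bank reserves +¥127B, Government deposits −¥128B
Change in total BoJ assets = -¥1 billion.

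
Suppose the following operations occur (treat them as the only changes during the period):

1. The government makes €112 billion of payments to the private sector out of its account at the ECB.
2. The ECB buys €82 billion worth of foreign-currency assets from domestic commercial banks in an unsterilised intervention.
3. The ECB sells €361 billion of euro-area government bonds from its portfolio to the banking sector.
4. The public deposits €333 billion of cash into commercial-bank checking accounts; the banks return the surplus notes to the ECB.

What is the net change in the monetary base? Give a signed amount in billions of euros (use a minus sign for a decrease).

-€167 billion

Government spending €112 billion: a non-base liability converts back to reserves → +€112B.
FX purchase €82 billion: ECB balance sheet expands → +€82B.
OMO sale (to banks) €361 billion: ECB balance sheet contracts → −€361B.
Currency deposit €333 billion: just a shift between currency and reserves — both are base money → 0.
Net: 112 + 82 − 361 + 0 = -€167 billion.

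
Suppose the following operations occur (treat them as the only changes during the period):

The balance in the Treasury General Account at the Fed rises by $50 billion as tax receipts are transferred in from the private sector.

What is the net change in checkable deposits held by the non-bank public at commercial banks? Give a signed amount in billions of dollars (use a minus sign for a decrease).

Fed balance sheet:
  Assets:      no change
  Liabilities: Bank reserves −$50B, Government deposits +$50B
Commercial banking system:
  Assets:      Reserves at CB −$50B
  Liabilities: Checkable deposits −$50B
So the change in checkable deposits held by the non-bank public at commercial banks is -$50 billion.

-$50 billion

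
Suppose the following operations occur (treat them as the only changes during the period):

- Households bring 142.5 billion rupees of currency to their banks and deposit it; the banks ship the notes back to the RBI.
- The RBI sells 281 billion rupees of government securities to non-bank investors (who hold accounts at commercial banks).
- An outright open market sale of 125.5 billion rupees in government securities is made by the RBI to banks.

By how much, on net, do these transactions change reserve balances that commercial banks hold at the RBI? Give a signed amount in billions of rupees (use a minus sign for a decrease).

Currency deposit 142.5 billion rupees: returned notes are swapped for reserve credit → +142.5B.
Asset sale (to non-banks) 281 billion rupees: the non-bank buyers' banks settle from reserves → −281B.
OMO sale (to banks) 125.5 billion rupees: the buying banks pay out of their reserve balances → −125.5B.
Net: 142.5 − 281 − 125.5 = -264 billion.

-264 billion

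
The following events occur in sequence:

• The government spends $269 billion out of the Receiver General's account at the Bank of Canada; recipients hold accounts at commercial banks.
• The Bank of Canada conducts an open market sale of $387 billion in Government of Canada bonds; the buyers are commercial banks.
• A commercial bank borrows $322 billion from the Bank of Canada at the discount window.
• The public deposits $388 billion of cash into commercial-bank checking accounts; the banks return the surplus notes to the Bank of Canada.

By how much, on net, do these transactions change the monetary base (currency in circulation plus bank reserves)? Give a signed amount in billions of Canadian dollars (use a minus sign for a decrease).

+$204 billion

Government spending $269 billion: a non-base liability converts back to reserves → +$269B.
OMO sale (to banks) $387 billion: Bank of Canada balance sheet contracts → −$387B.
Discount-window loan $322 billion: Bank of Canada balance sheet expands → +$322B.
Currency deposit $388 billion: just a shift between currency and reserves — both are base money → 0.
Net: 269 − 387 + 322 + 0 = +$204 billion.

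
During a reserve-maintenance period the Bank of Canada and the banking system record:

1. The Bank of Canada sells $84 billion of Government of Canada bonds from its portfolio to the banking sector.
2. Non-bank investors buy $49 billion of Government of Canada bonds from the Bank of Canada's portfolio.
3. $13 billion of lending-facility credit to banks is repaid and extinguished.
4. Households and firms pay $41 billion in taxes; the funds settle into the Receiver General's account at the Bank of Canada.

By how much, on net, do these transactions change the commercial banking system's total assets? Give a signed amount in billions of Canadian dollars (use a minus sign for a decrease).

OMO sale (to banks) $84 billion: just an asset swap on bank balance sheets → 0.
Asset sale (to non-banks) $49 billion: bank balance sheets shrink → −$49B.
Discount-window repayment $13 billion: bank balance sheets shrink → −$13B.
Government account inflow $41 billion: bank balance sheets shrink → −$41B.
Net: 0 − 49 − 13 − 41 = -$103 billion.

-$103 billion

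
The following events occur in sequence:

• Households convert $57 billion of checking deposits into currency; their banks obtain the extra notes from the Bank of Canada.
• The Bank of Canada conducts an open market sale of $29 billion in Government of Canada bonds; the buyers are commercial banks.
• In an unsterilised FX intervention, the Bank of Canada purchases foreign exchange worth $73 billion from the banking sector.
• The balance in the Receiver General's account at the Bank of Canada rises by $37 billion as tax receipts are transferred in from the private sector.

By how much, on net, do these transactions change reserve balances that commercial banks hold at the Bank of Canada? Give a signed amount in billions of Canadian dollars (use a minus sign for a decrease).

-$50 billion

Currency withdrawal $57 billion: banks swap reserves for currency → −$57B.
OMO sale (to banks) $29 billion: the buying banks pay out of their reserve balances → −$29B.
FX purchase $73 billion: the Bank of Canada pays by crediting reserve accounts → +$73B.
Government account inflow $37 billion: funds move from bank reserves into the government account → −$37B.
Net: −57 − 29 + 73 − 37 = -$50 billion.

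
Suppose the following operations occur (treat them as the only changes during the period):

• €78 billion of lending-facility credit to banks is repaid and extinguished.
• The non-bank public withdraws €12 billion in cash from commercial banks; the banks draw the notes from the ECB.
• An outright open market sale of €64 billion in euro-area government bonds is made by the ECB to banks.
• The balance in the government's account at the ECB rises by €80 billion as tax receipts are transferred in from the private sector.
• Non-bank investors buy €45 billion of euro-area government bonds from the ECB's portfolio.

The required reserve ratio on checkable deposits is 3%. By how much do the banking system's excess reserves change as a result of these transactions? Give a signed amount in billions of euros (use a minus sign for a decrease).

Discount-window repayment €78 billion: reserves −€78B, deposits 0.
Currency withdrawal €12 billion: reserves −€12B, deposits −€12B.
OMO sale (to banks) €64 billion: reserves −€64B, deposits 0.
Government account inflow €80 billion: reserves −€80B, deposits −€80B.
Asset sale (to non-banks) €45 billion: reserves −€45B, deposits −€45B.
Totals: Δreserves = −€279B, Δdeposits = −€137B.
Δrequired reserves = 3% × −€137B = −€4.11B.
Δexcess reserves = Δreserves − Δrequired = −€279B − (−€4.11B) = -€274.89 billion.

-€274.89 billion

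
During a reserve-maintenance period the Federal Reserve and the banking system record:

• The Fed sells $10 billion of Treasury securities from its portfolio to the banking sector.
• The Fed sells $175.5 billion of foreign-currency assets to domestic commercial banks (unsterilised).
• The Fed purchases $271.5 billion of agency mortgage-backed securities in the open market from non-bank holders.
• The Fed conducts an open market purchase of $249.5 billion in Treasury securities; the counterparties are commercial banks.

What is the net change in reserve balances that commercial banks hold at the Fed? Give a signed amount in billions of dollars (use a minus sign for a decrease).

+$335.5 billion

Fed balance sheet:
  Assets:      Securities +$511B, Foreign assets −$175.5B
  Liabilities: Bank reserves +$335.5B
So the change in reserve balances that commercial banks hold at the Fed is +$335.5 billion.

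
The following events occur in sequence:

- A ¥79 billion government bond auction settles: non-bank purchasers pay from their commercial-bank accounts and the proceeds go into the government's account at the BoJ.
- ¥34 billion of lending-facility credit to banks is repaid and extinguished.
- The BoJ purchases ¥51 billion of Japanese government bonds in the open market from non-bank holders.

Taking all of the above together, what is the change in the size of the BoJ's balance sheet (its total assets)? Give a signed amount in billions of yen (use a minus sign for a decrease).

BoJ balance sheet:
  Assets:      Securities +¥51B, Loans to banks −¥34B
  Liabilities: Bank reserves −¥62B, Government deposits +¥79B
Change in total BoJ assets = +¥17 billion.

+¥17 billion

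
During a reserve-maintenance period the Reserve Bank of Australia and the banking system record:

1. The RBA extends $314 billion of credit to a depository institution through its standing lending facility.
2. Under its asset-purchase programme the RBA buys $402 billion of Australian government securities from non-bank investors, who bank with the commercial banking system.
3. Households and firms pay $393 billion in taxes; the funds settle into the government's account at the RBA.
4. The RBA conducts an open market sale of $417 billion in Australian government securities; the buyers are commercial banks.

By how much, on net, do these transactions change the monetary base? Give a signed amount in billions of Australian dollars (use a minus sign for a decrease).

RBA balance sheet:
  Assets:      Securities −$15B, Loans to banks +$314B
  Liabilities: Bank reserves −$94B, Government deposits +$393B
Monetary base = currency + reserves: 0 + (−$94B) = -$94 billion.

-$94 billion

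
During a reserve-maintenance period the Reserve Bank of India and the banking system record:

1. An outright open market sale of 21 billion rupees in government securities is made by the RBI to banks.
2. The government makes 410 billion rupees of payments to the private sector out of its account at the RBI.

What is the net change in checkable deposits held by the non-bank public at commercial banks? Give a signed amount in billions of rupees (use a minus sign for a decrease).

+410 billion

RBI balance sheet:
  Assets:      Securities −21B
  Liabilities: Bank reserves +389B, Government deposits −410B
Commercial banking system:
  Assets:      Reserves at CB +389B, Securities +21B
  Liabilities: Checkable deposits +410B
So the change in checkable deposits held by the non-bank public at commercial banks is +410 billion.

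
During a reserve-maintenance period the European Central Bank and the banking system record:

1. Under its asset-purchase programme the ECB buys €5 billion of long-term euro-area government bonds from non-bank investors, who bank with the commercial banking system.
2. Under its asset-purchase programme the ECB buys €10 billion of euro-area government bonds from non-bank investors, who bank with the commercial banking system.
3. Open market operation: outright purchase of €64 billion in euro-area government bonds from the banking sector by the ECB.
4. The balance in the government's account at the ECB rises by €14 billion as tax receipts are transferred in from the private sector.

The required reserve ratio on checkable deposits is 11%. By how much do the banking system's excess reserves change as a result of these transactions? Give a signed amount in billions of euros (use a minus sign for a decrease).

+€64.89 billion

Asset purchase (from non-banks) €5 billion: reserves +€5B, deposits +€5B.
Asset purchase (from non-banks) €10 billion: reserves +€10B, deposits +€10B.
OMO purchase (from banks) €64 billion: reserves +€64B, deposits 0.
Government account inflow €14 billion: reserves −€14B, deposits −€14B.
Totals: Δreserves = +€65B, Δdeposits = +€1B.
Δrequired reserves = 11% × +€1B = +€0.11B.
Δexcess reserves = Δreserves − Δrequired = +€65B − (+€0.11B) = +€64.89 billion.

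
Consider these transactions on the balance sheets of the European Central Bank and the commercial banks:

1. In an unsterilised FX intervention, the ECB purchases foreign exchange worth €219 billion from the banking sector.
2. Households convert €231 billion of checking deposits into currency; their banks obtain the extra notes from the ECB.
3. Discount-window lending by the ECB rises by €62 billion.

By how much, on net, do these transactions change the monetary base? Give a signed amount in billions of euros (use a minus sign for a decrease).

ECB balance sheet:
  Assets:      Loans to banks +€62B, Foreign assets +€219B
  Liabilities: Bank reserves +€50B, Currency in circulation +€231B
Monetary base = currency + reserves: +€231B + (+€50B) = +€281 billion.

+€281 billion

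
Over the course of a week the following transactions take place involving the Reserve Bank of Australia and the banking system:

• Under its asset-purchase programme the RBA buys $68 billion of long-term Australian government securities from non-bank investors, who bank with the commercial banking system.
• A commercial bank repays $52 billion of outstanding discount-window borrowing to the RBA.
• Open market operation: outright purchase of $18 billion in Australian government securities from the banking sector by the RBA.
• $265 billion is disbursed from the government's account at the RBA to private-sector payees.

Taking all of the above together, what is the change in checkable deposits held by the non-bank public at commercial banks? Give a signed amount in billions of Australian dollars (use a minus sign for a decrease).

RBA balance sheet:
  Assets:      Securities +$86B, Loans to banks −$52B
  Liabilities: Bank reserves +$299B, Government deposits −$265B
Commercial banking system:
  Assets:      Reserves at CB +$299B, Securities −$18B
  Liabilities: Checkable deposits +$333B, Borrowings from CB −$52B
So the change in checkable deposits held by the non-bank public at commercial banks is +$333 billion.

+$333 billion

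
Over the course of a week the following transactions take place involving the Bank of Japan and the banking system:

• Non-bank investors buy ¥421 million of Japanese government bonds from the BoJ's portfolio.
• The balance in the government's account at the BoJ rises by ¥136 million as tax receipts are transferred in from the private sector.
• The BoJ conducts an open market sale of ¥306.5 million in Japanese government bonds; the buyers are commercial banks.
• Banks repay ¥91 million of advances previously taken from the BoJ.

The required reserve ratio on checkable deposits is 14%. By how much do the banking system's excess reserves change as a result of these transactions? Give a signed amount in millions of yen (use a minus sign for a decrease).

Asset sale (to non-banks) ¥421 million: reserves −¥421M, deposits −¥421M.
Government account inflow ¥136 million: reserves −¥136M, deposits −¥136M.
OMO sale (to banks) ¥306.5 million: reserves −¥306.5M, deposits 0.
Discount-window repayment ¥91 million: reserves −¥91M, deposits 0.
Totals: Δreserves = −¥954.5M, Δdeposits = −¥557M.
Δrequired reserves = 14% × −¥557M = −¥77.98M.
Δexcess reserves = Δreserves − Δrequired = −¥954.5M − (−¥77.98M) = -¥876.52 million.

-¥876.52 million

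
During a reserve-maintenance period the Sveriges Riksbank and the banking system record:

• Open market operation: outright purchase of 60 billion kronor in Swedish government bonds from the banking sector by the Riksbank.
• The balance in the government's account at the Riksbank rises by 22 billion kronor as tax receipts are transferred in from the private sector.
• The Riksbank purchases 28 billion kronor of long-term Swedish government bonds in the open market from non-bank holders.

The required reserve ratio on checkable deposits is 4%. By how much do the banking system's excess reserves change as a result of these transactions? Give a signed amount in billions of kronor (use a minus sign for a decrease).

+65.76 billion

OMO purchase (from banks) 60 billion kronor: reserves +60B, deposits 0.
Government account inflow 22 billion kronor: reserves −22B, deposits −22B.
Asset purchase (from non-banks) 28 billion kronor: reserves +28B, deposits +28B.
Totals: Δreserves = +66B, Δdeposits = +6B.
Δrequired reserves = 4% × +6B = +0.24B.
Δexcess reserves = Δreserves − Δrequired = +66B − (+0.24B) = +65.76 billion.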